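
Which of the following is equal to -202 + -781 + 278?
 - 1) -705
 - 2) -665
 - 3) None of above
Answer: 1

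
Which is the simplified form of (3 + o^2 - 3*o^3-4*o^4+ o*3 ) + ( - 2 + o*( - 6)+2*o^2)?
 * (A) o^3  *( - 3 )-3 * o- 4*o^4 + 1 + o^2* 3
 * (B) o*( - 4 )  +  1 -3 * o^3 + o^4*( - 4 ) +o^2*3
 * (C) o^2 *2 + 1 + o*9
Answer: A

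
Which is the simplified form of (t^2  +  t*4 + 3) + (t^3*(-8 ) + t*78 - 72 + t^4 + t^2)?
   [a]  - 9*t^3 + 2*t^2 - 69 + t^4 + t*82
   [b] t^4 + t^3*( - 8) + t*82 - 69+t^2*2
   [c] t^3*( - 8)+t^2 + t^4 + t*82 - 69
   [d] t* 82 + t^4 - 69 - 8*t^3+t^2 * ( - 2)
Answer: b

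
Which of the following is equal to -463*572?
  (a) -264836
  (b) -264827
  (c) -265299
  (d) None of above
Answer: a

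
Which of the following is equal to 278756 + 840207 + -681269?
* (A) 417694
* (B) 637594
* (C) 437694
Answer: C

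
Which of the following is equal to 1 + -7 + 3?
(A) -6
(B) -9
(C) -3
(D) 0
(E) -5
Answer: C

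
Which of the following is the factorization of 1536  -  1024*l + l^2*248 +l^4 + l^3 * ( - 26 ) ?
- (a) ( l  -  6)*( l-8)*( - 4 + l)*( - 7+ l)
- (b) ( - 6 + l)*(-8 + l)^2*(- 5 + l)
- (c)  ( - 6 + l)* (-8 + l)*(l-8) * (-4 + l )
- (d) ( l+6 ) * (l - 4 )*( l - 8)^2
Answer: c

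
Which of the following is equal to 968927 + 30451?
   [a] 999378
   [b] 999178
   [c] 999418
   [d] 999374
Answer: a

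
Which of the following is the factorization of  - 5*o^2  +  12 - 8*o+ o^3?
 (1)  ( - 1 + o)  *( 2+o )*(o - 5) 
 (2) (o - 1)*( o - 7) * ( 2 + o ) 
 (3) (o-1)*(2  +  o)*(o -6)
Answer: 3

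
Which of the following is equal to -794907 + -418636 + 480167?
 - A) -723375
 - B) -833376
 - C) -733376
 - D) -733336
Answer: C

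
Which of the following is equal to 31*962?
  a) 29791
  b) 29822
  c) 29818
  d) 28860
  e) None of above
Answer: b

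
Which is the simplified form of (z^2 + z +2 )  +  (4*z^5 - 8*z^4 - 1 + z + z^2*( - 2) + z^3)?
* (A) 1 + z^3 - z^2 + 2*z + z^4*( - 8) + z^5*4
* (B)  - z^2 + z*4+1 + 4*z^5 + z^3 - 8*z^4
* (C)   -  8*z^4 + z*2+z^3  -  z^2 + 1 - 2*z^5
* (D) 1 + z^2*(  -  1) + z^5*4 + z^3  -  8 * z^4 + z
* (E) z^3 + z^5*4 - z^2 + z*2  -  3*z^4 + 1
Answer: A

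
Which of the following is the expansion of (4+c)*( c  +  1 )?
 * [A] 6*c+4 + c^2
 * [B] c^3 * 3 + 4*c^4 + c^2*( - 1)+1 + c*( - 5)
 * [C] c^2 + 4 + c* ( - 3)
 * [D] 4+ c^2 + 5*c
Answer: D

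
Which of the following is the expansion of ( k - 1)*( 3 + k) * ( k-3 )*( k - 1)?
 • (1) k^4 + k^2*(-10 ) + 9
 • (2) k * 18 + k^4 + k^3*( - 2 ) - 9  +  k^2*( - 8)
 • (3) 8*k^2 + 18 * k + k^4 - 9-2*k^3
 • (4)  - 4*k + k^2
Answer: 2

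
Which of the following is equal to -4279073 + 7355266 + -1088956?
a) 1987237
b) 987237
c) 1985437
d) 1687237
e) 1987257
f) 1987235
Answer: a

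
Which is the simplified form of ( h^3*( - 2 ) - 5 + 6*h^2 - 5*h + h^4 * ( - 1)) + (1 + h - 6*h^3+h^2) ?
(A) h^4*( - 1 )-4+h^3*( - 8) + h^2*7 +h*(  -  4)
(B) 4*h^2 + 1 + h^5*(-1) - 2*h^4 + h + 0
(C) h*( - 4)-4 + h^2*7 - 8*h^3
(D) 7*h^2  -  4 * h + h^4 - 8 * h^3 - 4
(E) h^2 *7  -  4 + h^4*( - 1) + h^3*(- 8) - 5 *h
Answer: A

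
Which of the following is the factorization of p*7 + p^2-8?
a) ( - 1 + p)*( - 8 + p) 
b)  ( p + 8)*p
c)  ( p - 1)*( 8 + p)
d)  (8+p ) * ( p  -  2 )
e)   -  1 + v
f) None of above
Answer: c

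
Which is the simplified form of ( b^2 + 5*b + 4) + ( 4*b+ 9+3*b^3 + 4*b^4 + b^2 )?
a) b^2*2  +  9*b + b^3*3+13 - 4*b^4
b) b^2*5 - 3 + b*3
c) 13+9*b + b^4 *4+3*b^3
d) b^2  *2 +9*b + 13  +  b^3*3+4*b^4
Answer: d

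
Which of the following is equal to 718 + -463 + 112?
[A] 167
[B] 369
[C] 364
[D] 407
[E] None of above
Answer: E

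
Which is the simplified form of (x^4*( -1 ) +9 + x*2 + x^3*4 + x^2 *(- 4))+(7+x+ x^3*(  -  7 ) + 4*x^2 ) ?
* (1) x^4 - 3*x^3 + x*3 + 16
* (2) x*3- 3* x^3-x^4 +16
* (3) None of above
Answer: 2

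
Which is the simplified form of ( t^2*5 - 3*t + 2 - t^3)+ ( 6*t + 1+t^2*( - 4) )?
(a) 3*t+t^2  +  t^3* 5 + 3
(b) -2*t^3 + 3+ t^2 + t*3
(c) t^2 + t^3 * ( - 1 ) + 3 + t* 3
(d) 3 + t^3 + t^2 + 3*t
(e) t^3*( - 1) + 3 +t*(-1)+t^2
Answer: c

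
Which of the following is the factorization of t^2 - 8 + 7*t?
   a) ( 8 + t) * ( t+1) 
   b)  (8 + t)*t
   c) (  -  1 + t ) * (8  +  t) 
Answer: c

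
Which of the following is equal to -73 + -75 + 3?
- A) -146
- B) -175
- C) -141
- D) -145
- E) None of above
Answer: D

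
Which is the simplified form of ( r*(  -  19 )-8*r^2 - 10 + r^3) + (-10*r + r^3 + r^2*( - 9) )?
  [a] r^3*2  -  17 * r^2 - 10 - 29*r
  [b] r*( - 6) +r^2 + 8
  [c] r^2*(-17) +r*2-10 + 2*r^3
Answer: a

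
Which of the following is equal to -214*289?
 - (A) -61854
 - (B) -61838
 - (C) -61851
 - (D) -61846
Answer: D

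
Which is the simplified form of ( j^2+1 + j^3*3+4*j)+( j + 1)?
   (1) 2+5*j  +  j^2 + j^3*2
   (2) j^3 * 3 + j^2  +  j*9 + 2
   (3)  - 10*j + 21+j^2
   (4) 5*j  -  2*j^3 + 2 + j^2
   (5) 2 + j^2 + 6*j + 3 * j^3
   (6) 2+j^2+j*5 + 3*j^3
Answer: 6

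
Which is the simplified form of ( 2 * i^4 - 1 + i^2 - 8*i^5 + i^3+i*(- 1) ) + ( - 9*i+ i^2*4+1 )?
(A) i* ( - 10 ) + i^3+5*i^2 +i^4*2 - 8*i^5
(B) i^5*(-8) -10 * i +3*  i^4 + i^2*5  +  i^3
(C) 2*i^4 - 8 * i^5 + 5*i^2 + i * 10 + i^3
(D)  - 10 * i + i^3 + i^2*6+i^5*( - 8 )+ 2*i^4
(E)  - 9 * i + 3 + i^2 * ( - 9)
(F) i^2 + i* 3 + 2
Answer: A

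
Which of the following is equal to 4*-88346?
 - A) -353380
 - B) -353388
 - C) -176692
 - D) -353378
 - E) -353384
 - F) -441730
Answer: E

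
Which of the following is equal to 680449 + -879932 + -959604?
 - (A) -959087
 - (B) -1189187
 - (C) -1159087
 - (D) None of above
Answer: C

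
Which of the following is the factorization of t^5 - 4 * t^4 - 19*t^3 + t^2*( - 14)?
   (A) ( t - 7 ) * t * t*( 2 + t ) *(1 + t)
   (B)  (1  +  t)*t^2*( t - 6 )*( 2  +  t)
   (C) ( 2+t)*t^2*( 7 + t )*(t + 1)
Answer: A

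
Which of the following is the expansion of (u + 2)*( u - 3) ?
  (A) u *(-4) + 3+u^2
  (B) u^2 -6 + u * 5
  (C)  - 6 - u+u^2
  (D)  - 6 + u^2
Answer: C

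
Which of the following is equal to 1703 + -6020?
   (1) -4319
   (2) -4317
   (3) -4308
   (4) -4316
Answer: 2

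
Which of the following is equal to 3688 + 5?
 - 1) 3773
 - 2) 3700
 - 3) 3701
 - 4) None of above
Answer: 4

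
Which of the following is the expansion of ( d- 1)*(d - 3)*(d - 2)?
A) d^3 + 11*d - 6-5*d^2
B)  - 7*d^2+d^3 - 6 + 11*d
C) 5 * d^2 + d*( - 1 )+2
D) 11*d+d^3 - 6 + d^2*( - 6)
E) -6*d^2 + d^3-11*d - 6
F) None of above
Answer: D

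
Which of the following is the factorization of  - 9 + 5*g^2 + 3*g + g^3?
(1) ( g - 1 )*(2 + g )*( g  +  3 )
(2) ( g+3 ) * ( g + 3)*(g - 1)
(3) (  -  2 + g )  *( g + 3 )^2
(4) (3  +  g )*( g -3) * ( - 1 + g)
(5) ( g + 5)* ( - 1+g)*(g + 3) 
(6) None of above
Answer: 2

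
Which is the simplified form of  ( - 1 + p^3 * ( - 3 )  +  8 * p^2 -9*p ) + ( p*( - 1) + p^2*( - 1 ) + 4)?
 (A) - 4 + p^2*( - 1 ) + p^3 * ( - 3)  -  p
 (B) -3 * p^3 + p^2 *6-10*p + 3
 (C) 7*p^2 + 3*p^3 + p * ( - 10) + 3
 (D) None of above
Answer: D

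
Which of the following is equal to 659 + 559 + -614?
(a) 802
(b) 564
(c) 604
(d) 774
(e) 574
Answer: c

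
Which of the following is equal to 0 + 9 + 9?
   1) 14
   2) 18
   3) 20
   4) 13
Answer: 2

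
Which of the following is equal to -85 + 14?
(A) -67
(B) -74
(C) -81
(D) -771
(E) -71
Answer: E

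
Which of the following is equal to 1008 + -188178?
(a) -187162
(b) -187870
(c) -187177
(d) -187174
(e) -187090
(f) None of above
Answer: f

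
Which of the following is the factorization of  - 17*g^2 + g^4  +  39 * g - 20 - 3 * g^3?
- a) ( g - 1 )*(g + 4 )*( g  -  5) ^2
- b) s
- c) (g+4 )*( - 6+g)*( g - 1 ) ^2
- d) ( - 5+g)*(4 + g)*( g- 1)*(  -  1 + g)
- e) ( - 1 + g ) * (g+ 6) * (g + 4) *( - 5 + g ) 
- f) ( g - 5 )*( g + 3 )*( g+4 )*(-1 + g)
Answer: d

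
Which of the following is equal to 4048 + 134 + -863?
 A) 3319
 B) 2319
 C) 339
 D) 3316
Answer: A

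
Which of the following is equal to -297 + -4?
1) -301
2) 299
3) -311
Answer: 1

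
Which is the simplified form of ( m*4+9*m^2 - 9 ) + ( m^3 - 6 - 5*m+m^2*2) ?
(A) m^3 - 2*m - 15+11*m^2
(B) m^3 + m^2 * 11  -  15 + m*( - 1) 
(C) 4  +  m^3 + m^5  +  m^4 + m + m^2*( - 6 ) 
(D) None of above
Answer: B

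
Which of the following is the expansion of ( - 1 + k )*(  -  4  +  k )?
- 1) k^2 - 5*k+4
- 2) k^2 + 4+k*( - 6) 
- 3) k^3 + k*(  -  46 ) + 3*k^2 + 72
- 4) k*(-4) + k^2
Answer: 1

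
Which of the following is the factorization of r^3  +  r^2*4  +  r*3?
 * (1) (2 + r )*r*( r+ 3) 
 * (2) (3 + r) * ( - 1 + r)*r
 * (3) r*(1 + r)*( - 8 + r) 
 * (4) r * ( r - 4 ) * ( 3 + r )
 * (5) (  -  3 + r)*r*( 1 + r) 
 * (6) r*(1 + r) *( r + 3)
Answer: 6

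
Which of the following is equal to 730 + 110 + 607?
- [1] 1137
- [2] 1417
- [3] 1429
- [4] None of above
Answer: 4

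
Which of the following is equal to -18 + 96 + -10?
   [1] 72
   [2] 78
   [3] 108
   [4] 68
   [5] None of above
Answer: 4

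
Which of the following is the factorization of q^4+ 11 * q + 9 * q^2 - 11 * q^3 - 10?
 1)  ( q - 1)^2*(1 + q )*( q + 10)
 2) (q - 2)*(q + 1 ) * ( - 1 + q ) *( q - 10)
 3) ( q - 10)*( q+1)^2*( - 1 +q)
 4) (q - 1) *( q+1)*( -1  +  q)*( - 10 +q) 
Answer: 4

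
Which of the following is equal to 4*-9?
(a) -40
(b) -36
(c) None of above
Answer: b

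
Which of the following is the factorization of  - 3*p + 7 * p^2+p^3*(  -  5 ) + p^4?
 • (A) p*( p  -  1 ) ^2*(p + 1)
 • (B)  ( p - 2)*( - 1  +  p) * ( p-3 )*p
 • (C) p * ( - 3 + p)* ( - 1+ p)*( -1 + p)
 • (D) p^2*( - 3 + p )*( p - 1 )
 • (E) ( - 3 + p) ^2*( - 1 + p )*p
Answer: C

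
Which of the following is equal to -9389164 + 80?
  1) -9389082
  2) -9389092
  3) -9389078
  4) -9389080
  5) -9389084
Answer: 5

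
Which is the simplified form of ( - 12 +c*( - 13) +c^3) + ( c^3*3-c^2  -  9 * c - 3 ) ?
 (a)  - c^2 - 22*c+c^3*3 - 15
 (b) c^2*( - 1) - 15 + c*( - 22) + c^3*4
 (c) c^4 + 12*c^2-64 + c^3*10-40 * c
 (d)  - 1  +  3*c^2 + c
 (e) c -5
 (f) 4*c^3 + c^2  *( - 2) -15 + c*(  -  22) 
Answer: b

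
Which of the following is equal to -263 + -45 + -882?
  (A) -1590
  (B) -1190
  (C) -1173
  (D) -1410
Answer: B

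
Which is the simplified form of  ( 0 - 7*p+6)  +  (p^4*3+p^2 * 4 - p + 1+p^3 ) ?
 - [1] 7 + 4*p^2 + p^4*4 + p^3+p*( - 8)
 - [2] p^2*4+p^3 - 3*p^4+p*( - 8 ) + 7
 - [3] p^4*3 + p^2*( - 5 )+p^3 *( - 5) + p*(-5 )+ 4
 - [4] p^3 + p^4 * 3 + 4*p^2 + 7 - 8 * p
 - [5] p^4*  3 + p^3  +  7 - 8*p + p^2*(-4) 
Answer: 4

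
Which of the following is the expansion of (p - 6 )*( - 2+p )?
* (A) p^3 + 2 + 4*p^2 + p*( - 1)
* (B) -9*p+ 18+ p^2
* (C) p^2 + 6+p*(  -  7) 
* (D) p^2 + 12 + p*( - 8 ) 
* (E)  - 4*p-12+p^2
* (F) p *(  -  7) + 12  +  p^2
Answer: D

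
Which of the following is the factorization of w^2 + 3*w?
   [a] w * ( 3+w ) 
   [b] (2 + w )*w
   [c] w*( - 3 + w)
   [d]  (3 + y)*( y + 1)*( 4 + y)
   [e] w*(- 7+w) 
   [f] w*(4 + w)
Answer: a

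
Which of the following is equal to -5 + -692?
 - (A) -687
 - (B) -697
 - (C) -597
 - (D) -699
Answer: B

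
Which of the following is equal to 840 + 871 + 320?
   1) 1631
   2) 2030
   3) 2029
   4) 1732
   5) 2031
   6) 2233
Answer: 5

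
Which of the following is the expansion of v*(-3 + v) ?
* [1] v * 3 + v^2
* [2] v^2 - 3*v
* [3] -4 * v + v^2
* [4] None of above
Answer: 2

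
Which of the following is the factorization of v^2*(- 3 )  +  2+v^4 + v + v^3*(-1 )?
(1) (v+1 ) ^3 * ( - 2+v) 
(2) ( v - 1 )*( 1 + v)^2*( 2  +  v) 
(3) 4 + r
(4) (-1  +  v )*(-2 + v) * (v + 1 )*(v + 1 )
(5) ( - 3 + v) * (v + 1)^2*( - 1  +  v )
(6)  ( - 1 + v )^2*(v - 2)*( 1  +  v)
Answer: 4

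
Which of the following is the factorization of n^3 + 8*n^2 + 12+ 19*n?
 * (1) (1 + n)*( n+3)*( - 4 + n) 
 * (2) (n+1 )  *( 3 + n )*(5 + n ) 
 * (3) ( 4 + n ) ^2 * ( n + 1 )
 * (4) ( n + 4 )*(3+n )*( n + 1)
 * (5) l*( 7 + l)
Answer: 4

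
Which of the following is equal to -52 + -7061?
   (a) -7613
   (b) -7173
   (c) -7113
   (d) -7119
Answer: c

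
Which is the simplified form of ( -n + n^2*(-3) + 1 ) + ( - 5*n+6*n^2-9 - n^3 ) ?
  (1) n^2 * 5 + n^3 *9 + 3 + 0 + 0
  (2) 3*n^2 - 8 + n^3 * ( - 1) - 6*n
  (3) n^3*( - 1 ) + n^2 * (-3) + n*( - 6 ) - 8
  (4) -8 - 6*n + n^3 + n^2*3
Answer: 2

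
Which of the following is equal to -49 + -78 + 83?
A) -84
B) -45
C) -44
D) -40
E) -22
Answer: C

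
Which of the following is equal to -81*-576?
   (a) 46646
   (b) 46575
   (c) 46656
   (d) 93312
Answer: c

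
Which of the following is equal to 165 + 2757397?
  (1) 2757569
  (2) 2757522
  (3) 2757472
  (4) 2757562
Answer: 4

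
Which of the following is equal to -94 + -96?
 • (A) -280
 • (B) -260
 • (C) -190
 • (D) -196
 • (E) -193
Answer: C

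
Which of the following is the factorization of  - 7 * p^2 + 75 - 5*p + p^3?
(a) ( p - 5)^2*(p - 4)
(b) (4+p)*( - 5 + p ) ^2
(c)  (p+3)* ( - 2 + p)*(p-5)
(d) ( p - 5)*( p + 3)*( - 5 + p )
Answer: d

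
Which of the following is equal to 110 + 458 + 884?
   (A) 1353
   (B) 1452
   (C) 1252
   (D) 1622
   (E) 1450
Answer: B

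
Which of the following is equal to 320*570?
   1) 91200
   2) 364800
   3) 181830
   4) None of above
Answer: 4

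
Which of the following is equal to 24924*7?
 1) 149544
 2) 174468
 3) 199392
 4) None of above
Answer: 2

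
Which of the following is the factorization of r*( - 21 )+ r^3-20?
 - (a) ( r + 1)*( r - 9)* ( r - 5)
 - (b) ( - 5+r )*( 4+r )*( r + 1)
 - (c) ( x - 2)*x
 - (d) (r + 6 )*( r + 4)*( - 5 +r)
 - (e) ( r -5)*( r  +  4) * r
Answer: b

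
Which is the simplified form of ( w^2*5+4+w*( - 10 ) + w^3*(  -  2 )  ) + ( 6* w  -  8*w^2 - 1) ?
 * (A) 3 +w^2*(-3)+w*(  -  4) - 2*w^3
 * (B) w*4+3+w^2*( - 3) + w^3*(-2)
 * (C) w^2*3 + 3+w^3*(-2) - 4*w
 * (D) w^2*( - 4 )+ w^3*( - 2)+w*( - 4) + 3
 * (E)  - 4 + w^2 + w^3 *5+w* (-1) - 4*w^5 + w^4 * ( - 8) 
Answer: A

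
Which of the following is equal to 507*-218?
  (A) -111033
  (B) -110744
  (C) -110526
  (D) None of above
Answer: C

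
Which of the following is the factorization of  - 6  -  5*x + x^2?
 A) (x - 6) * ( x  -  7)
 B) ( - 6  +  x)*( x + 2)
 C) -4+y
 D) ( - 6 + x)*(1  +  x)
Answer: D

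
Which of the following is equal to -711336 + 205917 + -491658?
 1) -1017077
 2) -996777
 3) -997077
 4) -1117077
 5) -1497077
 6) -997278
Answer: 3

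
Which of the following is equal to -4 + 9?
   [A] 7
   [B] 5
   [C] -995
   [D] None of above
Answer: B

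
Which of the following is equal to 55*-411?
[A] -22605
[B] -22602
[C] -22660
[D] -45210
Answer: A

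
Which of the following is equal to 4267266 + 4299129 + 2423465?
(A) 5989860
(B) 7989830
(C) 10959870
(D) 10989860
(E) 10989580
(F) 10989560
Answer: D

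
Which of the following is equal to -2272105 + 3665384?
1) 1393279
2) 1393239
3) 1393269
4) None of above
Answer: 1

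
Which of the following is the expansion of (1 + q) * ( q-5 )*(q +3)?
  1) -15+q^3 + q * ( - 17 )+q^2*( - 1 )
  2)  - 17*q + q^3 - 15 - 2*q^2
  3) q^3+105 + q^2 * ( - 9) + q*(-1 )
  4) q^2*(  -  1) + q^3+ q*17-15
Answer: 1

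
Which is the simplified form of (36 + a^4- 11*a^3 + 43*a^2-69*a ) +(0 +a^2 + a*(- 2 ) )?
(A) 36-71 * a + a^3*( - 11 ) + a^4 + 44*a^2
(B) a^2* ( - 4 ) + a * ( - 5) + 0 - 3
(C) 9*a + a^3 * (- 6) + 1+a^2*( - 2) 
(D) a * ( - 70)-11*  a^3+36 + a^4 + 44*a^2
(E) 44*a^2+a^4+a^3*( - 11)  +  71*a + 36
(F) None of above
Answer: A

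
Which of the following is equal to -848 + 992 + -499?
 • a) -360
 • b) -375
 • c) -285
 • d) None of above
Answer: d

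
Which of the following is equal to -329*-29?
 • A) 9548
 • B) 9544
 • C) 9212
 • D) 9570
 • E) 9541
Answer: E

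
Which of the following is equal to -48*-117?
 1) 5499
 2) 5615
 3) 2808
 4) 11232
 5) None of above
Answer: 5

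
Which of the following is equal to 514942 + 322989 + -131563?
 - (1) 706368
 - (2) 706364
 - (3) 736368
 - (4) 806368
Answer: 1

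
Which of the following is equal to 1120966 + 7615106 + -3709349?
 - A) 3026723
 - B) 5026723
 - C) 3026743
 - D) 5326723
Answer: B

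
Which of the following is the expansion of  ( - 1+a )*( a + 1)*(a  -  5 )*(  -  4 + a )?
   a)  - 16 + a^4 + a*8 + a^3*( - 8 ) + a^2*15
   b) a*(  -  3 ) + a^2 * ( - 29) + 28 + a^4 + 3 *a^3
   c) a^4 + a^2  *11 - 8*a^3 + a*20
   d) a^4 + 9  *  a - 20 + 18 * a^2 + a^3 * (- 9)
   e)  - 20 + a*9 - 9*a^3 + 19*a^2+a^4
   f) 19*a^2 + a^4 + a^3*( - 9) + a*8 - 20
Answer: e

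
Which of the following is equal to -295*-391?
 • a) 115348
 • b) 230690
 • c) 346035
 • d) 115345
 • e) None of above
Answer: d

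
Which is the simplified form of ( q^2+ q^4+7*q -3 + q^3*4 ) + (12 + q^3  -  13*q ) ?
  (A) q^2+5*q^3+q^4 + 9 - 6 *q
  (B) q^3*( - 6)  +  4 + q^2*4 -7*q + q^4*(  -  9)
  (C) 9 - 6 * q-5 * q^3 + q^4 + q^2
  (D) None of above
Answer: A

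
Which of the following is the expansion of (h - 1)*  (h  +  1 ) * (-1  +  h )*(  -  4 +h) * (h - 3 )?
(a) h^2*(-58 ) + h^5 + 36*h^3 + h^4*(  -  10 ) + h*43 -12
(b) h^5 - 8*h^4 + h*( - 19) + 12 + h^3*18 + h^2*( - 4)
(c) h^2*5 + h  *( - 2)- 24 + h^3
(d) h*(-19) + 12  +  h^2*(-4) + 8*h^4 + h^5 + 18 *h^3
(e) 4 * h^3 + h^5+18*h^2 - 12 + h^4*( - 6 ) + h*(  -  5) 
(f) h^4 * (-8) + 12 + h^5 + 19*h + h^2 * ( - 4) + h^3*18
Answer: b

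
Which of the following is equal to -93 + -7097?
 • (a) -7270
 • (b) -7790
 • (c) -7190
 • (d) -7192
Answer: c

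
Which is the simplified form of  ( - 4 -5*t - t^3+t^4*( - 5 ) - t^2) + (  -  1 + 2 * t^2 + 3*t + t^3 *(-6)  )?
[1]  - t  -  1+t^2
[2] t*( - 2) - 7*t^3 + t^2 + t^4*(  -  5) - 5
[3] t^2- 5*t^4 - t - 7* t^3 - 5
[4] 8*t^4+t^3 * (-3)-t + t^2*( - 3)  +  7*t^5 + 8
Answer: 2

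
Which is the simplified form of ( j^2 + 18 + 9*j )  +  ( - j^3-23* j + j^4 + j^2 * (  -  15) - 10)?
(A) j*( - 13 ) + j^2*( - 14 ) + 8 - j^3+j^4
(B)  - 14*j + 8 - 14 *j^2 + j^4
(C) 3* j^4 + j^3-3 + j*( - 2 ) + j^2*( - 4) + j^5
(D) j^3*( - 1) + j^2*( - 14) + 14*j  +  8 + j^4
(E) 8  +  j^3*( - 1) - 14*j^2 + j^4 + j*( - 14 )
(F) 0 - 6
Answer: E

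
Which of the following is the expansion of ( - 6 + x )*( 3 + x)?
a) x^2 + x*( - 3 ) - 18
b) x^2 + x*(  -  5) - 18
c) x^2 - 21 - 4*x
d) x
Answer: a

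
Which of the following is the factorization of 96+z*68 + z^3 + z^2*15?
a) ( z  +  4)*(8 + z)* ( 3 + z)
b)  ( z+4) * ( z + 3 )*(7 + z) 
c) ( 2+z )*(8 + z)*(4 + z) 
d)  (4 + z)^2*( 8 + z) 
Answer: a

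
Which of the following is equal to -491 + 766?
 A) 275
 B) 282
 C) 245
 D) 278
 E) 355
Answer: A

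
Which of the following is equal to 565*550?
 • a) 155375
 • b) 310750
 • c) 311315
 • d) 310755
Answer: b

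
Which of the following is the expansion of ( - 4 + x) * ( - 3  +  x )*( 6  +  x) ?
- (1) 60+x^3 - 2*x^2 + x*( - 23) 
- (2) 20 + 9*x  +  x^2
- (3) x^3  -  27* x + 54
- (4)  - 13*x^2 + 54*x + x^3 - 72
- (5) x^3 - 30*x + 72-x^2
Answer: 5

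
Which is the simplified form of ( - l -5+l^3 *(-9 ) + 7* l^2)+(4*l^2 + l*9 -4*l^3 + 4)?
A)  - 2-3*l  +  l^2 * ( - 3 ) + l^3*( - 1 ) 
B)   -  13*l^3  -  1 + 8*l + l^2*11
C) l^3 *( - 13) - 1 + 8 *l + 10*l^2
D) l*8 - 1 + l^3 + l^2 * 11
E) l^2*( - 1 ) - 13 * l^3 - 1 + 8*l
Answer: B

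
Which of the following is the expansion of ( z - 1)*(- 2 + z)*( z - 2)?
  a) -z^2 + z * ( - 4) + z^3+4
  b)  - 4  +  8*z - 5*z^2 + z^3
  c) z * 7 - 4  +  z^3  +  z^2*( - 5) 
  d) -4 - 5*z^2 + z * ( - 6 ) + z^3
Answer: b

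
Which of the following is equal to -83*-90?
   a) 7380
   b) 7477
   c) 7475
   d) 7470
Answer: d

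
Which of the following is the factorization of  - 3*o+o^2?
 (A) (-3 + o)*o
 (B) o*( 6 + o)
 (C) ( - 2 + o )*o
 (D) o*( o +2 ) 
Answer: A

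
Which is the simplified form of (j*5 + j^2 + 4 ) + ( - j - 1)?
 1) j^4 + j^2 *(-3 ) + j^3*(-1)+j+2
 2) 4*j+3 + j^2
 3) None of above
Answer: 2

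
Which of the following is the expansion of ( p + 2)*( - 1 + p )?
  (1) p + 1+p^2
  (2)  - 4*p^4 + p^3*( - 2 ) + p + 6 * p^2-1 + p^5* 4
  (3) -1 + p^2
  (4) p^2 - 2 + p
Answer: 4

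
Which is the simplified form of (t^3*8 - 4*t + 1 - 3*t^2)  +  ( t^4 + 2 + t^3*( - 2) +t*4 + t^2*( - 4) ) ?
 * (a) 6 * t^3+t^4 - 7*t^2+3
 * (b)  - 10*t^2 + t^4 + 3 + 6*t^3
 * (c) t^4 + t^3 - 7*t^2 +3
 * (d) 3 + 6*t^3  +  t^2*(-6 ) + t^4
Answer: a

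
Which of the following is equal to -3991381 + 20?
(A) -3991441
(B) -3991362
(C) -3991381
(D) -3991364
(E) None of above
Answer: E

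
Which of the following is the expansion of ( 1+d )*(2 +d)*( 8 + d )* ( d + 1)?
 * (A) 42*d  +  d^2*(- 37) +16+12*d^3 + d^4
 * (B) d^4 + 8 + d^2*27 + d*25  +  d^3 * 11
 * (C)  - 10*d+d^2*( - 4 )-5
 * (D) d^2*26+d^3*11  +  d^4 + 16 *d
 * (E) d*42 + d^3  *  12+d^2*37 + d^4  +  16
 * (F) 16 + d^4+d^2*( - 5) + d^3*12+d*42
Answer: E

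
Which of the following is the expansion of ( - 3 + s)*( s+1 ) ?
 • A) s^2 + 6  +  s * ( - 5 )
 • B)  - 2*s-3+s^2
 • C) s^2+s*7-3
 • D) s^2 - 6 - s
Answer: B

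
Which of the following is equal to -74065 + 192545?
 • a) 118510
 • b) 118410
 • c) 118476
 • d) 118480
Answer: d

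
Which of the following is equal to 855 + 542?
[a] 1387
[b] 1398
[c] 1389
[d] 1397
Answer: d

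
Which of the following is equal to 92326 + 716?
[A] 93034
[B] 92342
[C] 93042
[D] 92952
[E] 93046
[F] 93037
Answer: C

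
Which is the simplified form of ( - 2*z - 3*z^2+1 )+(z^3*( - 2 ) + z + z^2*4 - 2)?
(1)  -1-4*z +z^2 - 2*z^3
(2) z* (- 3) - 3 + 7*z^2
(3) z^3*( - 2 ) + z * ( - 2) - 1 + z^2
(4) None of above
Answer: 4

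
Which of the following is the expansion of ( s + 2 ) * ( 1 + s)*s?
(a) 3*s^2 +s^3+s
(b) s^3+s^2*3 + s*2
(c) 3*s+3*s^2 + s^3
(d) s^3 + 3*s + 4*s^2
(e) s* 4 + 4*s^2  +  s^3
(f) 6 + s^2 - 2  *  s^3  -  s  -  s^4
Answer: b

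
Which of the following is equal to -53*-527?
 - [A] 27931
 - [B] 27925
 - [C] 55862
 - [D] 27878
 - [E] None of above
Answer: A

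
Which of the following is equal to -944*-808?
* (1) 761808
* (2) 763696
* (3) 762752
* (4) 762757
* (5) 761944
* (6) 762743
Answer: 3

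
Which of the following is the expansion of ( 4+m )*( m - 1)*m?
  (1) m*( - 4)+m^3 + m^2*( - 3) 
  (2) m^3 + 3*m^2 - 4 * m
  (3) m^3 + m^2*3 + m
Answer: 2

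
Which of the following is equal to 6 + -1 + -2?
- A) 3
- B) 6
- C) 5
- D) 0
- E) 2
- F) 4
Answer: A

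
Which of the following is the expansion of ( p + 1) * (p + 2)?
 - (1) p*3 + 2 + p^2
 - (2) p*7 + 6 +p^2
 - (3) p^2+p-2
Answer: 1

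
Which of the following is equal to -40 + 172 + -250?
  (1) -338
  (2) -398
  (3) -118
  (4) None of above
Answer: 3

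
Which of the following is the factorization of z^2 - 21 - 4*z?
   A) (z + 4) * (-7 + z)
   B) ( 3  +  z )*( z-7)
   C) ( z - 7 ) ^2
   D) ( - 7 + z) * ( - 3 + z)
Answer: B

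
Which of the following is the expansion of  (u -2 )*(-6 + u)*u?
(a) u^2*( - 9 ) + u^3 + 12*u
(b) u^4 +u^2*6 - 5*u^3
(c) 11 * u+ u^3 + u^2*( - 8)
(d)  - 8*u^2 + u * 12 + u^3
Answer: d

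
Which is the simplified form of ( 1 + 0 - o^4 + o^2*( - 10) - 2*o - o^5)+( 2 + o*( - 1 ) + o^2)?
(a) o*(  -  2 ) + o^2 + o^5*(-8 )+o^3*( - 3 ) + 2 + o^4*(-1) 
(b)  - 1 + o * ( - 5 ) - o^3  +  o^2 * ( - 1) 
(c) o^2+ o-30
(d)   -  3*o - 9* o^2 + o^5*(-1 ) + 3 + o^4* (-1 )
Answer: d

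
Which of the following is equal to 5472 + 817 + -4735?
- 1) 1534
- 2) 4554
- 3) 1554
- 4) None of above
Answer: 3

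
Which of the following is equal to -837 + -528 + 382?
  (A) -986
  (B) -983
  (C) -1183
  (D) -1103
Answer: B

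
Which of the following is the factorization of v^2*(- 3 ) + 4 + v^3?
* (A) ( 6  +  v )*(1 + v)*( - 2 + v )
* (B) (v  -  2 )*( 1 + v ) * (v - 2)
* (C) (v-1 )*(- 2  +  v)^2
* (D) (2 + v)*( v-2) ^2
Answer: B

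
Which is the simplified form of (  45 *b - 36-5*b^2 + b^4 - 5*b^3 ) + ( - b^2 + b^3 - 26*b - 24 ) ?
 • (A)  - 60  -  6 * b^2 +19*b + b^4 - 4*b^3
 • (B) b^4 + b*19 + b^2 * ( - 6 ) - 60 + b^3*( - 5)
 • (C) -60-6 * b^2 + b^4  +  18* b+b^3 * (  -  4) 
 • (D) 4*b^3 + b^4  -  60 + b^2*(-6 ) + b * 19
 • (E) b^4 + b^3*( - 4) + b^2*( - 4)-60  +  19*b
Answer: A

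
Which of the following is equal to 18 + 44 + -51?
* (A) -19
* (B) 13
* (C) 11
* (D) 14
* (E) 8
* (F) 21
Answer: C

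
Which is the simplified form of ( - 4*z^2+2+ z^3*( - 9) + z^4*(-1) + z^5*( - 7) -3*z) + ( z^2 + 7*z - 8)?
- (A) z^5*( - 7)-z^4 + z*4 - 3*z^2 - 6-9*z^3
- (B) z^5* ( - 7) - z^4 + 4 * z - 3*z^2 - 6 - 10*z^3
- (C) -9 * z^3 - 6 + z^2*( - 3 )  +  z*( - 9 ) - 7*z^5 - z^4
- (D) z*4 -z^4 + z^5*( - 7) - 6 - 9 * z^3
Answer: A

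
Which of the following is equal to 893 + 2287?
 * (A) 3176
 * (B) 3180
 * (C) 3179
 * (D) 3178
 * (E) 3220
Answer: B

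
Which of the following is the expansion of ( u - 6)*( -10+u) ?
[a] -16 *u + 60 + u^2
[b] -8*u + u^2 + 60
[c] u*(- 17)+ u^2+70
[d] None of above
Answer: a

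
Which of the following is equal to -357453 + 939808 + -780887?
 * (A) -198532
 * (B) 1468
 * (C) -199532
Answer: A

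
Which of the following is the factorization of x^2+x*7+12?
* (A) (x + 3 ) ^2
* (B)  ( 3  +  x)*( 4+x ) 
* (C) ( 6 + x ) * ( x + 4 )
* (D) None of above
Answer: B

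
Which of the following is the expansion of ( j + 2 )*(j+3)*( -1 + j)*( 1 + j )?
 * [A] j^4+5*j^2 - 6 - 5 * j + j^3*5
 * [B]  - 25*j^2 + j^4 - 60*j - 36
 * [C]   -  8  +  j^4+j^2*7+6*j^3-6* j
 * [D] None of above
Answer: A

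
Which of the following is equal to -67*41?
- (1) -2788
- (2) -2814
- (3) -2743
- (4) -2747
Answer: 4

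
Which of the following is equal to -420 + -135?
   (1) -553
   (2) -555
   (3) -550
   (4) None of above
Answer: 2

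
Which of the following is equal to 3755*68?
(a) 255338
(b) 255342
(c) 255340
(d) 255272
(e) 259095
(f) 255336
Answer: c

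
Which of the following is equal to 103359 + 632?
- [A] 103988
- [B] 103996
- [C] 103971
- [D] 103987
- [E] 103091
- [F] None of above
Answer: F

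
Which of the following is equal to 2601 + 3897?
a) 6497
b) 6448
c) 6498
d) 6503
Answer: c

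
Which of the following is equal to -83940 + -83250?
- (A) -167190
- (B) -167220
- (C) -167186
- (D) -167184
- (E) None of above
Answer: A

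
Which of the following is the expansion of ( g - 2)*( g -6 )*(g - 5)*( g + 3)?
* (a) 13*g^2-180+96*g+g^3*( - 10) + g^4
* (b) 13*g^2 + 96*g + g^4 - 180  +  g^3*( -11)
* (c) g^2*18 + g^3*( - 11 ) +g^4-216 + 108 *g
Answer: a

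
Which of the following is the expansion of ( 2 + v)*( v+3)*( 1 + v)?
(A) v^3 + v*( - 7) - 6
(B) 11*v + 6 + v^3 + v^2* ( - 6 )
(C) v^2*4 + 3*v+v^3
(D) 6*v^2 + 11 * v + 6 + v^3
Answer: D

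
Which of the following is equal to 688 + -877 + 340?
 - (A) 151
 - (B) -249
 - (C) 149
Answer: A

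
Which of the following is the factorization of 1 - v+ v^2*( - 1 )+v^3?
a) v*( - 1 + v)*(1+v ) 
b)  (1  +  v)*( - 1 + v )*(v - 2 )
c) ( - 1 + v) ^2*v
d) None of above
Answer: d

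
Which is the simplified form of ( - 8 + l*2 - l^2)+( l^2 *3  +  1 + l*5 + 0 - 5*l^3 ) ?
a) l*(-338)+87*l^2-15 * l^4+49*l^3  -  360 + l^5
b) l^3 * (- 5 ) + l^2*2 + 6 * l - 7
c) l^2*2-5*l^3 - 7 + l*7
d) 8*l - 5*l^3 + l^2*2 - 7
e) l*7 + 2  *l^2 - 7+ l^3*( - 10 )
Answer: c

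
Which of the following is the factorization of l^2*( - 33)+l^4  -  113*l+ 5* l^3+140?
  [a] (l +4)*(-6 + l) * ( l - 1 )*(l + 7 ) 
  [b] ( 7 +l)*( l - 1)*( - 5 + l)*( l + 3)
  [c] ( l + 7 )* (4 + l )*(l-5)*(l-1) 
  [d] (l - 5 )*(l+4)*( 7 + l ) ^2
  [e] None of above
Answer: c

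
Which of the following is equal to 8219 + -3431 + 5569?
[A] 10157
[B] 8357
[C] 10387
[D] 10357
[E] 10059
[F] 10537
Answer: D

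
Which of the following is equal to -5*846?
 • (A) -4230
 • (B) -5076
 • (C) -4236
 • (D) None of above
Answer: A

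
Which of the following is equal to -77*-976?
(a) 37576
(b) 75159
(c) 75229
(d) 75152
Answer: d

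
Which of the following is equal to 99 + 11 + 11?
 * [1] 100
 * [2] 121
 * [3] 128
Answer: 2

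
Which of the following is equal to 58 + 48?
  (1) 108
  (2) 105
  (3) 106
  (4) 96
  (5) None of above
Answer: 3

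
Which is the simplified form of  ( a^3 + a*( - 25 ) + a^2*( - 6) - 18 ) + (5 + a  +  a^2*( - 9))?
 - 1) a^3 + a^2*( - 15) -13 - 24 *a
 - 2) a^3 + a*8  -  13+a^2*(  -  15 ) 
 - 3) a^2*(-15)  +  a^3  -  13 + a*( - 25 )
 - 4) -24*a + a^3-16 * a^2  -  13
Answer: 1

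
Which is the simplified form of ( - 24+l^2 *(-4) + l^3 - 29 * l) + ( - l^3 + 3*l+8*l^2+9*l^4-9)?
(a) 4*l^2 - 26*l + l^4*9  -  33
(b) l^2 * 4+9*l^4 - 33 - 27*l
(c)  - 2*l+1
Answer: a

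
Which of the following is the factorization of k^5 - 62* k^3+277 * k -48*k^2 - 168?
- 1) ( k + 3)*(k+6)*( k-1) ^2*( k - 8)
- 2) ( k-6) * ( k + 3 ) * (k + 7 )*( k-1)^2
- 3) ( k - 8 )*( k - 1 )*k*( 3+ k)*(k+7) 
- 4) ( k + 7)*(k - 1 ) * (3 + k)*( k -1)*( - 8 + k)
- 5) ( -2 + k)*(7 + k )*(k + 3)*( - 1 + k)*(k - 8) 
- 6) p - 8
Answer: 4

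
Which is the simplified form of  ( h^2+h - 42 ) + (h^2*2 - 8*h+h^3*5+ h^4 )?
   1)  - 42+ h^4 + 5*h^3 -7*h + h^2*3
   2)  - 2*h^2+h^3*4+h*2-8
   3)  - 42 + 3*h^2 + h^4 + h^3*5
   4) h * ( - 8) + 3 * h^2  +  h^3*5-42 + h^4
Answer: 1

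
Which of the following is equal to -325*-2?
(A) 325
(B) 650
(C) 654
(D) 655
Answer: B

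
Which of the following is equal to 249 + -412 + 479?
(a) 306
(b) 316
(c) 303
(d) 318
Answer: b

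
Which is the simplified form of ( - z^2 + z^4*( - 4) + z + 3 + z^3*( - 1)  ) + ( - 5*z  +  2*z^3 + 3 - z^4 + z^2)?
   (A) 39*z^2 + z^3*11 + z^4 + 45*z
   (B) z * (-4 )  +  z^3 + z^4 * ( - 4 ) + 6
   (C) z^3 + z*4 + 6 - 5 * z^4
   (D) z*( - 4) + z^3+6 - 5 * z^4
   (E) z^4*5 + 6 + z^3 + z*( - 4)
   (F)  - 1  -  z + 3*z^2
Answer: D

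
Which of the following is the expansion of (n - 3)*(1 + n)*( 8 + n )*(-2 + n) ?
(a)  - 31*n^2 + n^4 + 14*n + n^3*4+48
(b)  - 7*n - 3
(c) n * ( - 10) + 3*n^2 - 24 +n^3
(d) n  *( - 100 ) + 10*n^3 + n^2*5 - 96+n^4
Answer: a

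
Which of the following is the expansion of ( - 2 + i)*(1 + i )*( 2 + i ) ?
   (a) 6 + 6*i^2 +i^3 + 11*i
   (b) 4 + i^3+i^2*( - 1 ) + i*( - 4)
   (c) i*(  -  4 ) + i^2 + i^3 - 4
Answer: c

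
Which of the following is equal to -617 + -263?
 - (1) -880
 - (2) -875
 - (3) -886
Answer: 1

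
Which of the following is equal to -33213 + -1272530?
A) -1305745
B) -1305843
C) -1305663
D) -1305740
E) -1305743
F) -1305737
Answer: E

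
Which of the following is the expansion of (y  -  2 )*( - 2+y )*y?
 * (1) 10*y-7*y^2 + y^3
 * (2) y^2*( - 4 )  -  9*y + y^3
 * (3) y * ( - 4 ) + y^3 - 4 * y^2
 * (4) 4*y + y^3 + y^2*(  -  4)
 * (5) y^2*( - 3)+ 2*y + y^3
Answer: 4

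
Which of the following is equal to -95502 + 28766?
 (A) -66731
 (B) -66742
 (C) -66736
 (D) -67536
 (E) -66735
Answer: C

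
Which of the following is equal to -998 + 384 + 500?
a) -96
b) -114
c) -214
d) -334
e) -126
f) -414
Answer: b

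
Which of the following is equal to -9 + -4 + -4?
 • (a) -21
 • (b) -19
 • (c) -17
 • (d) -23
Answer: c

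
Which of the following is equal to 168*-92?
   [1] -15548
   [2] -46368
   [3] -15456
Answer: 3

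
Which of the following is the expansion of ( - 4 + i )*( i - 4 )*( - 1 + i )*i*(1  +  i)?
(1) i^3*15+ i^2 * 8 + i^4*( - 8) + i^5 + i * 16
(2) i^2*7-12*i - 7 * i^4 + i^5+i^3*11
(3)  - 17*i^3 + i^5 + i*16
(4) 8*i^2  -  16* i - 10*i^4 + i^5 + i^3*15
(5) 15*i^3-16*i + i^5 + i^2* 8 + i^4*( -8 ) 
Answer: 5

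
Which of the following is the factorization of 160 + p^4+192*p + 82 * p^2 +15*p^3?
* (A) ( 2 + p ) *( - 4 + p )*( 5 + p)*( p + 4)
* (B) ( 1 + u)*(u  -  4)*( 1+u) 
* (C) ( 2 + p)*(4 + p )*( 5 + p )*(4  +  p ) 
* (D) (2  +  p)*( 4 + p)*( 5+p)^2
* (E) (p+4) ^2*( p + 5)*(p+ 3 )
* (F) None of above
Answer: C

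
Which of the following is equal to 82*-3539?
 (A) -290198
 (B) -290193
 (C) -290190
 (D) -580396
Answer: A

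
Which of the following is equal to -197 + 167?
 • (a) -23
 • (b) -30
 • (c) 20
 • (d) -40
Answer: b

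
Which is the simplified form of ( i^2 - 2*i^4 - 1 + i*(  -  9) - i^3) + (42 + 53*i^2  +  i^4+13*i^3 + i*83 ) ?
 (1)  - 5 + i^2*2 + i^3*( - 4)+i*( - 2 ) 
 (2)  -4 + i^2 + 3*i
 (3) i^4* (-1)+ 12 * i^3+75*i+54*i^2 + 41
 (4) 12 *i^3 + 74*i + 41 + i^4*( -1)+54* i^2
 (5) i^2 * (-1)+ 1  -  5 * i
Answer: 4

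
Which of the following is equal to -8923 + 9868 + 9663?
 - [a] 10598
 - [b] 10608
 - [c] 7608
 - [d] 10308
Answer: b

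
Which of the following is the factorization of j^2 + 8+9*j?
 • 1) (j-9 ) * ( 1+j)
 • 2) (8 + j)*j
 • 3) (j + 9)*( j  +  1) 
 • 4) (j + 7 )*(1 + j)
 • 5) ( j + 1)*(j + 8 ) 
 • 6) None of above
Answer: 5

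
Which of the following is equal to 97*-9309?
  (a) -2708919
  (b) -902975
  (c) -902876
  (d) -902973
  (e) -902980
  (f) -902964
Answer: d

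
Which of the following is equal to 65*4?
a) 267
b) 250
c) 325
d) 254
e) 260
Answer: e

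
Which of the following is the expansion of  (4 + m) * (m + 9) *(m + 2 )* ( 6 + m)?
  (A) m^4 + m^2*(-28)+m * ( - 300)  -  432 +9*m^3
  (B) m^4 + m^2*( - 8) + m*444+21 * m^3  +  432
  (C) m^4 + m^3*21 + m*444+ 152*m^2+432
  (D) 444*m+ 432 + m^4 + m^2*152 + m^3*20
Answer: C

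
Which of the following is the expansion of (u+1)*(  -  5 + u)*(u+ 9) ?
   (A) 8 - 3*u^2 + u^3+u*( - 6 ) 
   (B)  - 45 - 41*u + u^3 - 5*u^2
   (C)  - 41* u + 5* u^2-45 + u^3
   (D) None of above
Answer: C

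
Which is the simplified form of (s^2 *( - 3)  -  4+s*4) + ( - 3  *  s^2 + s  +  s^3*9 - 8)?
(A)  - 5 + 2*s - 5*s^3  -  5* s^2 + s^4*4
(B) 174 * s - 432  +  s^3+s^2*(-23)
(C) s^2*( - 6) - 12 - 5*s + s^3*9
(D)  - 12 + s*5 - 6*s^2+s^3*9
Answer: D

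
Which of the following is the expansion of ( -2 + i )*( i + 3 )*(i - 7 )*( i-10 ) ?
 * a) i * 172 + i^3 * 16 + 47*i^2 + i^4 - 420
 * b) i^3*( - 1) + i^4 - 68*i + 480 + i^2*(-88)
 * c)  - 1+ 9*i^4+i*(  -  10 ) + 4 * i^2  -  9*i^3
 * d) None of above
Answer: d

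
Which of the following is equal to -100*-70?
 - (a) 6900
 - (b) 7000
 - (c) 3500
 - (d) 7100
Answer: b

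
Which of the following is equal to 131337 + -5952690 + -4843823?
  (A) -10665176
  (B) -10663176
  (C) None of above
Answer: A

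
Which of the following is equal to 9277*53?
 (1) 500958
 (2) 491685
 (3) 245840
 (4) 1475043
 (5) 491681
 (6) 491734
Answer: 5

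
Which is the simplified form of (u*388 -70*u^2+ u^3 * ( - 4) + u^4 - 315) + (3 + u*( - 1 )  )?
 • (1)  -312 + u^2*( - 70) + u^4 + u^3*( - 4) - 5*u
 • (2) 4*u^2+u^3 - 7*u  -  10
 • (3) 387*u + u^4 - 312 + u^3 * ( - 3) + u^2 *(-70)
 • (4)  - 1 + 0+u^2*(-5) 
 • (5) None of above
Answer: 5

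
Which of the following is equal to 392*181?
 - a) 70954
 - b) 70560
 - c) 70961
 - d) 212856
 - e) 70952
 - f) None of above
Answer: e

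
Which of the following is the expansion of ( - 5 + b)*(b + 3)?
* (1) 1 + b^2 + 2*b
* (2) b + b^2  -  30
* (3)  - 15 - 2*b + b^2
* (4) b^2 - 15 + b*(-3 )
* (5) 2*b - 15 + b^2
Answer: 3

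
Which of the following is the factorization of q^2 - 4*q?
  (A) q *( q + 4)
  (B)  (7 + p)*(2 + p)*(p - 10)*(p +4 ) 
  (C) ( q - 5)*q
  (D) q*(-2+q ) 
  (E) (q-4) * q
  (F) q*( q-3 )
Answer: E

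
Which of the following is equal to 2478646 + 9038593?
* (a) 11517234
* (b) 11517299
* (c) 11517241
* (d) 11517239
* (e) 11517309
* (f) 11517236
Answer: d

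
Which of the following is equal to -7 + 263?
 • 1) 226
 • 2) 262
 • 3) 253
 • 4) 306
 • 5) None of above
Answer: 5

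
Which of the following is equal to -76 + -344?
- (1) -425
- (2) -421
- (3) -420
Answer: 3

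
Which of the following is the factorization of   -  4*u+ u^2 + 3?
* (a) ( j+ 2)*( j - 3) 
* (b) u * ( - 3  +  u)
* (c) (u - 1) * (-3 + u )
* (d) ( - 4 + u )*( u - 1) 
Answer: c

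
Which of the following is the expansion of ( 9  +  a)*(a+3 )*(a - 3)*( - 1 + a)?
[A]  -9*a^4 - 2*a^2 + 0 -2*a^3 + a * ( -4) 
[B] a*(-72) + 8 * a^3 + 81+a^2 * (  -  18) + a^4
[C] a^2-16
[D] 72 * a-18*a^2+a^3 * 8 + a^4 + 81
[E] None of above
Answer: B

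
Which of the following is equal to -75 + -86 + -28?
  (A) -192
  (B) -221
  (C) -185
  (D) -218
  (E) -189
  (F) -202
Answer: E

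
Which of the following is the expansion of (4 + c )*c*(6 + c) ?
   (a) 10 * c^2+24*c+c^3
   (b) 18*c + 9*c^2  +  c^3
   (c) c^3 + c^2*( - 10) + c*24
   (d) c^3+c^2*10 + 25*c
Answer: a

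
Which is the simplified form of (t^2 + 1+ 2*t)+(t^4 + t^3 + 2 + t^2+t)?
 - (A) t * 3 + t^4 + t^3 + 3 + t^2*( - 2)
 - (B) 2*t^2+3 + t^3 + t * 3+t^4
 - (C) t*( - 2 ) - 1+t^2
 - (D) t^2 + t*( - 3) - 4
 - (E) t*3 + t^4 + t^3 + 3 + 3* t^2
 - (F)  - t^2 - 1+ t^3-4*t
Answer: B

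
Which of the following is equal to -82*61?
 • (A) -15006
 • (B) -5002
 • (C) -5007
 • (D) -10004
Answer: B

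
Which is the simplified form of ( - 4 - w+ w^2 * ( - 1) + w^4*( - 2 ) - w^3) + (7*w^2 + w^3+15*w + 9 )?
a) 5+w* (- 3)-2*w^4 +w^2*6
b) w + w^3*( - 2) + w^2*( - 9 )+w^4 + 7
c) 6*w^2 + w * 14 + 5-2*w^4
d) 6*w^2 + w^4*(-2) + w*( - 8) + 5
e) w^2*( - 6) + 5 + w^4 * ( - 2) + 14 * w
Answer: c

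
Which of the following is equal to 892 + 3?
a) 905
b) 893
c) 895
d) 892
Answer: c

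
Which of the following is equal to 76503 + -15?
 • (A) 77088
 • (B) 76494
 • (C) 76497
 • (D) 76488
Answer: D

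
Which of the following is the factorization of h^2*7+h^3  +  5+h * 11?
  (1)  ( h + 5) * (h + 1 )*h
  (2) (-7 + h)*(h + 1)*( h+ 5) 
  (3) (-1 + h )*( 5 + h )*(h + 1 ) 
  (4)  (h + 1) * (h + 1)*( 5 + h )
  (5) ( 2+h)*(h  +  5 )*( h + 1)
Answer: 4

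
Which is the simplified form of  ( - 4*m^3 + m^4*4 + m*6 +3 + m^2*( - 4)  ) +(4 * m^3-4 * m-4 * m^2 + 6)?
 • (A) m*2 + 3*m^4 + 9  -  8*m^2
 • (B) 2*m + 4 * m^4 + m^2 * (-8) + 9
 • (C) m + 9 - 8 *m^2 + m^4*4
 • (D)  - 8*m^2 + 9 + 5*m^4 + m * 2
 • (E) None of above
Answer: B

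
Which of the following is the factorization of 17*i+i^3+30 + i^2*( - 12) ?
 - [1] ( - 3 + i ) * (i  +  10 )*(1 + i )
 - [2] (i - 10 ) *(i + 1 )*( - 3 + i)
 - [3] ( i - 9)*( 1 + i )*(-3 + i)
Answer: 2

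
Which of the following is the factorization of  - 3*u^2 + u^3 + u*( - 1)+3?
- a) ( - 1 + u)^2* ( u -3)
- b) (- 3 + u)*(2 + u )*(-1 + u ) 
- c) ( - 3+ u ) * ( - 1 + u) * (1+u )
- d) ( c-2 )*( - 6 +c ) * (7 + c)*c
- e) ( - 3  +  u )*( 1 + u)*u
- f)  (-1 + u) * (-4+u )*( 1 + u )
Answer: c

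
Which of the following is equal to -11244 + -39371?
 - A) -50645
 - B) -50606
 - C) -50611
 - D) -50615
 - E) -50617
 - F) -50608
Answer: D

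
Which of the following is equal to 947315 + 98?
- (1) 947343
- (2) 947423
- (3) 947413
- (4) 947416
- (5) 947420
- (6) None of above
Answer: 3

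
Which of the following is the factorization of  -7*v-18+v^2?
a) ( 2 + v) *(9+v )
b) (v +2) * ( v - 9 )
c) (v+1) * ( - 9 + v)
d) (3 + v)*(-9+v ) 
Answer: b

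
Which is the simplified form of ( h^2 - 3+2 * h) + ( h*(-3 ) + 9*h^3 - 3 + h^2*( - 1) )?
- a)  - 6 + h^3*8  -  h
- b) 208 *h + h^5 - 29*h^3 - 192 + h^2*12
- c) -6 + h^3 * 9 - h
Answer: c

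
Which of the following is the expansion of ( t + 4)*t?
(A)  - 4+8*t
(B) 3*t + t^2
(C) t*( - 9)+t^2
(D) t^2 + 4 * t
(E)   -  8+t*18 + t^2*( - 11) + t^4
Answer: D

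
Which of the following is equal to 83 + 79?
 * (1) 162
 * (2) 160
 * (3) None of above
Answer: 1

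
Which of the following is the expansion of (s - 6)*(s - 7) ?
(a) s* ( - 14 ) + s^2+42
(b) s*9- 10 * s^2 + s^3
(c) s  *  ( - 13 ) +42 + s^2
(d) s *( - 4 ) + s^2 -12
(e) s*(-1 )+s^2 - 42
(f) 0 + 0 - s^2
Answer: c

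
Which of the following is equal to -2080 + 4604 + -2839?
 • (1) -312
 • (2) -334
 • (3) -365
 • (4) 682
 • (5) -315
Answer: 5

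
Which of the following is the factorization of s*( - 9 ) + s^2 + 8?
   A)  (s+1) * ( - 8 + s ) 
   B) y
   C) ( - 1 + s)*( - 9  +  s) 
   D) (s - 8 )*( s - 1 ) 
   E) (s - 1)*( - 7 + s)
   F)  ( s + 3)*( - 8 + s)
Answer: D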